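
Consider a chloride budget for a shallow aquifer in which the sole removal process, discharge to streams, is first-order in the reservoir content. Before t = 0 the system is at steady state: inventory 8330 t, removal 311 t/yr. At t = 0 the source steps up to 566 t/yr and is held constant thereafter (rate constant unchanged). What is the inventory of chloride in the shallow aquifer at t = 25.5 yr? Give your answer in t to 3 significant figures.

12500 t

Residence time τ = M₀/F₀ = 26.78 yr. The eventual steady state is M_∞ = M₀·(F₁/F₀) = 8330 × 566/311 = 15160 t.
The anomaly ΔM(t) = M(t) − M_∞ decays as ΔM₀·e^(−t/τ) with ΔM₀ = 8330 − 15160 = −6830 t.
At t = 25.5 yr, e^(−t/τ) = e^(−0.9520) = 0.3860, so ΔM = −2636 t and M = 15160 − 2636 = 12524 t.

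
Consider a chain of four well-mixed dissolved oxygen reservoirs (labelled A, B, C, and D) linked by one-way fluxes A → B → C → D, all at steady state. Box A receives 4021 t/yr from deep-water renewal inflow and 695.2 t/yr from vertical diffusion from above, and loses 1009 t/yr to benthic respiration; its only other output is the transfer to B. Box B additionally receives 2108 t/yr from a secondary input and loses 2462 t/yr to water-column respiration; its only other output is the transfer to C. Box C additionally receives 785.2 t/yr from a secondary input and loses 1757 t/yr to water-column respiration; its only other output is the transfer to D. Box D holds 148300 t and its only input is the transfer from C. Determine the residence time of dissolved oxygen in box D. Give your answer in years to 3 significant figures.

62.3 yr

Box A: F(A→B) = (4021 + 695.2) − 1009 = 3707.2 t/yr.
Box B: F(B→C) = (3707.2 + 2108) − 2462 = 3353.2 t/yr.
Box C: F(C→D) = (3353.2 + 785.2) − 1757 = 2381.4 t/yr.
Box D throughput = its input = 2381.4 t/yr; τ = 148300 / 2381.4 = 62.27 yr.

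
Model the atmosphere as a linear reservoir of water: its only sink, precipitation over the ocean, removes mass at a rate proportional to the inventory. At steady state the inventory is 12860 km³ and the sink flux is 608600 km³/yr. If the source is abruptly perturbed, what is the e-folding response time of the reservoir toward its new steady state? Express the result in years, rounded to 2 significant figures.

0.021 yr

For a linear reservoir the response time equals the residence time τ = M/F.
τ = 12860 / 608600 = 0.02113 yr.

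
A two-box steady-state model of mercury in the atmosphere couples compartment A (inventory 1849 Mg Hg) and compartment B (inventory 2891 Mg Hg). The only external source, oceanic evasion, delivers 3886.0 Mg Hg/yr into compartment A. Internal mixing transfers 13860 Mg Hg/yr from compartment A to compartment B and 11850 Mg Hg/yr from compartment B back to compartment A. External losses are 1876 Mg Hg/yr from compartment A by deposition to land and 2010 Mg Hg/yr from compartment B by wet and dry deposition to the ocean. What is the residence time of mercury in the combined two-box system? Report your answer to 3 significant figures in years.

1.22 yr

Residence time in the combined system uses the total inventory and the total *external* removal — internal exchanges between the two boxes cancel.
M_total = 1849 + 2891 = 4740.0 Mg Hg.
ΣF_external_out = 1876 + 2010 = 3886.0 Mg Hg/yr.
τ = M_total / ΣF_ext = 4740.0 / 3886.0 = 1.220 yr.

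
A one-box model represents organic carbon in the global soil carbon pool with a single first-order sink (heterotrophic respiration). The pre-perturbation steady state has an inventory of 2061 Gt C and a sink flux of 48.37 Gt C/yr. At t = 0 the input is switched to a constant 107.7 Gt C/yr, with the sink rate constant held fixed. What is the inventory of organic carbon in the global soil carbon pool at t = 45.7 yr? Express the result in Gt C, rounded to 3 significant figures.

3720 Gt C

The sink rate constant is k = F₀/M₀ = 48.37/2061 = 0.02347 yr⁻¹.
Solving dM/dt = F₁ − kM with M(0) = M₀ gives M(t) = F₁/k + (M₀ − F₁/k)·e^(−kt).
F₁/k = 107.7/0.02347 = 4589.0 Gt C; kt = 0.02347 × 45.7 = 1.073, e^(−kt) = 0.3421.
M(45.7) = 4589.0 + (2061 − 4589.0) × 0.3421 = 4589.0 − 864.9 = 3724.1 Gt C.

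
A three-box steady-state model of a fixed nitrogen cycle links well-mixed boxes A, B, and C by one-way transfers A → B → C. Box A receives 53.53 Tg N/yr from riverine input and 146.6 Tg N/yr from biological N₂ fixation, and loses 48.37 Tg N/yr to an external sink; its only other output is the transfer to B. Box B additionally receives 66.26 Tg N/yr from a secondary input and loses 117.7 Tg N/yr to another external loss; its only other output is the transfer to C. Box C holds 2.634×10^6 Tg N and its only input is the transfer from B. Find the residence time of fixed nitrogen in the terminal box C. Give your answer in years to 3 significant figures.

26300 yr

Box A: F(A→B) = (53.53 + 146.6) − 48.37 = 151.76 Tg N/yr.
Box B: F(B→C) = (151.76 + 66.26) − 117.7 = 100.32 Tg N/yr.
Box C throughput = its input = 100.32 Tg N/yr; τ = 2.634×10^6 / 100.32 = 26260 yr.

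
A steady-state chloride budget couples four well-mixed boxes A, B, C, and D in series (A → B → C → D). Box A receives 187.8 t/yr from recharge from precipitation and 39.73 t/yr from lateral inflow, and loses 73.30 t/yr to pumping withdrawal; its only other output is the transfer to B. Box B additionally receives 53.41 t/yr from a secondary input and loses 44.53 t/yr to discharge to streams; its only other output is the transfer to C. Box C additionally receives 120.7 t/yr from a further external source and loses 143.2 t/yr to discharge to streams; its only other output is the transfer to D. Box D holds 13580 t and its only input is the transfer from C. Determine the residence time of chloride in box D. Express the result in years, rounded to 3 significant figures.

Box A: F(A→B) = (187.8 + 39.73) − 73.30 = 154.23 t/yr.
Box B: F(B→C) = (154.23 + 53.41) − 44.53 = 163.11 t/yr.
Box C: F(C→D) = (163.11 + 120.7) − 143.2 = 140.61 t/yr.
Box D throughput = its input = 140.61 t/yr; τ = 13580 / 140.61 = 96.58 yr.

96.6 yr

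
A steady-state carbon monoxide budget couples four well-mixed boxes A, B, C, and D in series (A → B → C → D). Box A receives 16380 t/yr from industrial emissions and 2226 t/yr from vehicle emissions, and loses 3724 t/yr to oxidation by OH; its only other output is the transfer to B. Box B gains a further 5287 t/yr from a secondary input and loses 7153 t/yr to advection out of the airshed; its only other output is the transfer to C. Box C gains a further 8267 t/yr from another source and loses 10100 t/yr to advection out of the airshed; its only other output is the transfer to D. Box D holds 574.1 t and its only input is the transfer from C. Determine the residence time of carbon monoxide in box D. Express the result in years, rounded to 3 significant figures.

0.0513 yr

Box A: F(A→B) = (16380 + 2226) − 3724 = 14882 t/yr.
Box B: F(B→C) = (14882 + 5287) − 7153 = 13016 t/yr.
Box C: F(C→D) = (13016 + 8267) − 10100 = 11183 t/yr.
Box D throughput = its input = 11183 t/yr; τ = 574.1 / 11183 = 0.05134 yr.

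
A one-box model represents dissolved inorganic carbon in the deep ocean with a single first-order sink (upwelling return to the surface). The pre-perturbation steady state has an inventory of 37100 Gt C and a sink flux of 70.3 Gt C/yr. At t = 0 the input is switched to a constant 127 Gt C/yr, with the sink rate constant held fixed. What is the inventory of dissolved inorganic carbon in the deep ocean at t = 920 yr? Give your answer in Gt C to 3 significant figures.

61800 Gt C

Residence time τ = M₀/F₀ = 527.7 yr. The eventual steady state is M_∞ = M₀·(F₁/F₀) = 37100 × 127/70.3 = 67023 Gt C.
The anomaly ΔM(t) = M(t) − M_∞ decays as ΔM₀·e^(−t/τ) with ΔM₀ = 37100 − 67023 = −29920 Gt C.
At t = 920 yr, e^(−t/τ) = e^(−1.743) = 0.1749, so ΔM = −5235 Gt C and M = 67023 − 5235 = 61788 Gt C.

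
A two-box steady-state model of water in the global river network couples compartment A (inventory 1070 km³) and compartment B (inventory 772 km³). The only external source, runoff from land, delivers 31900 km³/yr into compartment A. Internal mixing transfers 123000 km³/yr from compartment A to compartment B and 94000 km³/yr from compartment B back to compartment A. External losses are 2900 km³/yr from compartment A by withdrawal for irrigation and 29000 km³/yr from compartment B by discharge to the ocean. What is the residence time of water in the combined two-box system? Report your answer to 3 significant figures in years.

Residence time in the combined system uses the total inventory and the total *external* removal — internal exchanges between the two boxes cancel.
M_total = 1070 + 772 = 1842.0 km³.
ΣF_external_out = 2900 + 29000 = 31900 km³/yr.
τ = M_total / ΣF_ext = 1842.0 / 31900 = 0.05774 yr.

0.0577 yr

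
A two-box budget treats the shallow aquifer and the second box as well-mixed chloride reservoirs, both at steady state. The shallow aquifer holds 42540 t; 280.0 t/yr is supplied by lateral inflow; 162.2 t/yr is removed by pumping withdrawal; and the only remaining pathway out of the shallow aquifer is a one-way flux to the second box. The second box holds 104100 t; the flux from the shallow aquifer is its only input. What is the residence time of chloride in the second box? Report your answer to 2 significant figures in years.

880 yr

Balance the shallow aquifer: ΣF_in = 280.00 t/yr.
Flux to the second box = ΣF_in − (162.2) = 117.80 t/yr.
At steady state the output of the second box equals its input, 117.80 t/yr.
τ = M / F = 104100 / 117.80 = 883.7 yr.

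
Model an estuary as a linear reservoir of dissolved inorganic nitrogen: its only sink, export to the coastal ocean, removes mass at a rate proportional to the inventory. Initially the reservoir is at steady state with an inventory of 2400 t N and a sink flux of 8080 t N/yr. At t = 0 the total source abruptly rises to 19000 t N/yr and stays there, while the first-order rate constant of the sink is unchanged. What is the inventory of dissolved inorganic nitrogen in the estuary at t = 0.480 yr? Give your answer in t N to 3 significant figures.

The sink rate constant is k = F₀/M₀ = 8080/2400 = 3.367 yr⁻¹.
Solving dM/dt = F₁ − kM with M(0) = M₀ gives M(t) = F₁/k + (M₀ − F₁/k)·e^(−kt).
F₁/k = 19000/3.367 = 5643.6 t N; kt = 3.367 × 0.480 = 1.616, e^(−kt) = 0.1987.
M(0.480) = 5643.6 + (2400 − 5643.6) × 0.1987 = 5643.6 − 644.5 = 4999.1 t N.

5000 t N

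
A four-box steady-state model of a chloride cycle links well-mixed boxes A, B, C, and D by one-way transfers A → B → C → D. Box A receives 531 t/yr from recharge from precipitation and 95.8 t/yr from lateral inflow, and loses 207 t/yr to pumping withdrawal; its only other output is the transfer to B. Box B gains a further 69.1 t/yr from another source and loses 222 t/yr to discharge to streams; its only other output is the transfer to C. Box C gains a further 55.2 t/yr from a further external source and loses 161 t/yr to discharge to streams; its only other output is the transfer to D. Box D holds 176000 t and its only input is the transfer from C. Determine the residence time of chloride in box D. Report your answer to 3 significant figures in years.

1090 yr

Box A: F(A→B) = (531 + 95.8) − 207 = 419.80 t/yr.
Box B: F(B→C) = (419.80 + 69.1) − 222 = 266.90 t/yr.
Box C: F(C→D) = (266.90 + 55.2) − 161 = 161.10 t/yr.
Box D throughput = its input = 161.10 t/yr; τ = 176000 / 161.10 = 1092 yr.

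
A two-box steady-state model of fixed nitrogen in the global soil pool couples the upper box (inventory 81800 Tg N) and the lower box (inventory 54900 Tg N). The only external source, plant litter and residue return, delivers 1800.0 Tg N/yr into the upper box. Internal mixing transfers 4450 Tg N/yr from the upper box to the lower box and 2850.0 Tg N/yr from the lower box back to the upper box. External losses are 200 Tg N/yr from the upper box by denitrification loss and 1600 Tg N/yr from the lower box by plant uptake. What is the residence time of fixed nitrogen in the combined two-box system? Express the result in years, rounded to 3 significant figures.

75.9 yr

For the system as a whole, the A↔B exchange is internal and contributes nothing to the throughput; only the external sinks remove mass.
M_total = 81800 + 54900 = 136700 Tg N.
ΣF_external_out = 200 + 1600 = 1800.0 Tg N/yr.
τ = M_total / ΣF_ext = 136700 / 1800.0 = 75.94 yr.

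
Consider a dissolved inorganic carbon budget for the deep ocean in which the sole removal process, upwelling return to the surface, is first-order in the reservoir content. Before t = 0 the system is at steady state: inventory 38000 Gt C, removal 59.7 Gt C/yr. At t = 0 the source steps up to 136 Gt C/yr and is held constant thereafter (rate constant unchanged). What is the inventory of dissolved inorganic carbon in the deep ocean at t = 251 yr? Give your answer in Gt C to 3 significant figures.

Residence time τ = M₀/F₀ = 636.5 yr. The eventual steady state is M_∞ = M₀·(F₁/F₀) = 38000 × 136/59.7 = 86566 Gt C.
The anomaly ΔM(t) = M(t) − M_∞ decays as ΔM₀·e^(−t/τ) with ΔM₀ = 38000 − 86566 = −48570 Gt C.
At t = 251 yr, e^(−t/τ) = e^(−0.3943) = 0.6741, so ΔM = −32740 Gt C and M = 86566 − 32740 = 53826 Gt C.

53800 Gt C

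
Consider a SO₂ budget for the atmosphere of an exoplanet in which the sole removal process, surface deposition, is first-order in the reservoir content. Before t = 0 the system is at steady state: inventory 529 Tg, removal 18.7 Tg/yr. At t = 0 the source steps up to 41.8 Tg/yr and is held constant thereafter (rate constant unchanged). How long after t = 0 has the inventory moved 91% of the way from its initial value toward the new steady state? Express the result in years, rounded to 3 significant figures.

τ = M₀/F₀ = 529/18.7 = 28.29 yr.
The remaining gap fraction is e^(−t/τ); 91% covered ⇒ e^(−t/τ) = 0.0900.
t = −τ ln(0.0900) = 28.29 × 2.408 = 68.12 yr.

68.1 yr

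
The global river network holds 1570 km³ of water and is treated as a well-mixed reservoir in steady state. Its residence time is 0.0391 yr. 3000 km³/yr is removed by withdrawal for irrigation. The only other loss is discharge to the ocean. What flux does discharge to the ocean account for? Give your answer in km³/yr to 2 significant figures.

37000 km³/yr

Total removal F = M/τ = 1570 / 0.0391 = 40150 km³/yr.
Discharge to the ocean = F − (3000) = 40150 − 3000 = 37150 km³/yr.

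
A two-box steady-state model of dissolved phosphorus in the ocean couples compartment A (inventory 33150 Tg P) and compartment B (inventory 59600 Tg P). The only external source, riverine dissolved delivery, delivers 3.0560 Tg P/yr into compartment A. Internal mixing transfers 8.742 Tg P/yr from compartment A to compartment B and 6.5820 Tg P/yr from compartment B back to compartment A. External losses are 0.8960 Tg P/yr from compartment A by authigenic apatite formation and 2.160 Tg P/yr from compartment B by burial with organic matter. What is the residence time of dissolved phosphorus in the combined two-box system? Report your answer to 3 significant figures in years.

30400 yr

Residence time in the combined system uses the total inventory and the total *external* removal — internal exchanges between the two boxes cancel.
M_total = 33150 + 59600 = 92750 Tg P.
ΣF_external_out = 0.8960 + 2.160 = 3.0560 Tg P/yr.
τ = M_total / ΣF_ext = 92750 / 3.0560 = 30350 yr.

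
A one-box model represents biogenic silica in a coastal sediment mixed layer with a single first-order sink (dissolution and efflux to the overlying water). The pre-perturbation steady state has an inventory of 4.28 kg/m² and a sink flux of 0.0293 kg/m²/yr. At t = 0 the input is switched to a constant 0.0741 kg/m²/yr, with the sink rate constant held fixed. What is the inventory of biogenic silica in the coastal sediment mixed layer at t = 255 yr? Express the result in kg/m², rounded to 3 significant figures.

9.68 kg/m²

τ = M₀/F₀ = 4.28/0.0293 = 146.1 yr; rate constant k = 1/τ.
New steady state M_∞ = F₁/k = F₁·τ = 0.0741 × 146.1 = 10.824 kg/m².
M(t) = M_∞ + (M₀ − M_∞)·e^(−t/τ); t/τ = 255/146.1 = 1.746, so e^(−t/τ) = 0.1745.
M(t) = 10.824 − 6.544 × 0.1745 = 9.6820 kg/m².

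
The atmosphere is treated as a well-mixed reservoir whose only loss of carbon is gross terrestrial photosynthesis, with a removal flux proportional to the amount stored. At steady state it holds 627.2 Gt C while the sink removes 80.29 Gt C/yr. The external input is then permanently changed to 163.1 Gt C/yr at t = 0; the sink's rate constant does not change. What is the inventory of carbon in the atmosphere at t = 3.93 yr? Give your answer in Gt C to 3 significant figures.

τ = M₀/F₀ = 627.2/80.29 = 7.812 yr; rate constant k = 1/τ.
New steady state M_∞ = F₁/k = F₁·τ = 163.1 × 7.812 = 1274.1 Gt C.
M(t) = M_∞ + (M₀ − M_∞)·e^(−t/τ); t/τ = 3.93/7.812 = 0.5031, so e^(−t/τ) = 0.6047.
M(t) = 1274.1 − 646.9 × 0.6047 = 882.94 Gt C.

883 Gt C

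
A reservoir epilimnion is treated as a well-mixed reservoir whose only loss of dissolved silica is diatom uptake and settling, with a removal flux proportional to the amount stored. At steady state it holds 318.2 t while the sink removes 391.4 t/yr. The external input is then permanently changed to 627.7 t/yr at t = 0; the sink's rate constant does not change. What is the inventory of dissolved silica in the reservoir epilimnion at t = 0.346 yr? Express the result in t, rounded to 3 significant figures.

385 t

Residence time τ = M₀/F₀ = 0.8130 yr. The eventual steady state is M_∞ = M₀·(F₁/F₀) = 318.2 × 627.7/391.4 = 510.31 t.
The anomaly ΔM(t) = M(t) − M_∞ decays as ΔM₀·e^(−t/τ) with ΔM₀ = 318.2 − 510.31 = −192.1 t.
At t = 0.346 yr, e^(−t/τ) = e^(−0.4256) = 0.6534, so ΔM = −125.5 t and M = 510.31 − 125.5 = 384.79 t.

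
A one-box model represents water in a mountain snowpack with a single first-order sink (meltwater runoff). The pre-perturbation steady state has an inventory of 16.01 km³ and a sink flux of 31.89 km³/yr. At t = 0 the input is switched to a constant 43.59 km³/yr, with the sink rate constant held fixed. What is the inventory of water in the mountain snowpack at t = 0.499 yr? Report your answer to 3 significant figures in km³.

19.7 km³

The sink rate constant is k = F₀/M₀ = 31.89/16.01 = 1.992 yr⁻¹.
Solving dM/dt = F₁ − kM with M(0) = M₀ gives M(t) = F₁/k + (M₀ − F₁/k)·e^(−kt).
F₁/k = 43.59/1.992 = 21.884 km³; kt = 1.992 × 0.499 = 0.9939, e^(−kt) = 0.3701.
M(0.499) = 21.884 + (16.01 − 21.884) × 0.3701 = 21.884 − 2.174 = 19.710 km³.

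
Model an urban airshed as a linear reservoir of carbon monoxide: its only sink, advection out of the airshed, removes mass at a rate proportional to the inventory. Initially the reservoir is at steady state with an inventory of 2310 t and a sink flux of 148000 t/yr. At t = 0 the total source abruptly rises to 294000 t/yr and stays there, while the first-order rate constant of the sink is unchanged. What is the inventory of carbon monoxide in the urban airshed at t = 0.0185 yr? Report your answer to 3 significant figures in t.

3890 t

The sink rate constant is k = F₀/M₀ = 148000/2310 = 64.07 yr⁻¹.
Solving dM/dt = F₁ − kM with M(0) = M₀ gives M(t) = F₁/k + (M₀ − F₁/k)·e^(−kt).
F₁/k = 294000/64.07 = 4588.8 t; kt = 64.07 × 0.0185 = 1.185, e^(−kt) = 0.3057.
M(0.0185) = 4588.8 + (2310 − 4588.8) × 0.3057 = 4588.8 − 696.5 = 3892.3 t.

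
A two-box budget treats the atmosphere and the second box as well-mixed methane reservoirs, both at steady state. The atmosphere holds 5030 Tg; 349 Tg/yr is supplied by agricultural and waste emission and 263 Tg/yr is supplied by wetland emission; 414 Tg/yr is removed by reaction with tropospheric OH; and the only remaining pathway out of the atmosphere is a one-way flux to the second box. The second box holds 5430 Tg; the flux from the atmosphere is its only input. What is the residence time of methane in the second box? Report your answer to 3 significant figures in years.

27.4 yr

Balance the atmosphere: ΣF_in = 349 + 263 = 612.00 Tg/yr.
Flux to the second box = ΣF_in − (414) = 198.00 Tg/yr.
At steady state the output of the second box equals its input, 198.00 Tg/yr.
τ = M / F = 5430 / 198.00 = 27.42 yr.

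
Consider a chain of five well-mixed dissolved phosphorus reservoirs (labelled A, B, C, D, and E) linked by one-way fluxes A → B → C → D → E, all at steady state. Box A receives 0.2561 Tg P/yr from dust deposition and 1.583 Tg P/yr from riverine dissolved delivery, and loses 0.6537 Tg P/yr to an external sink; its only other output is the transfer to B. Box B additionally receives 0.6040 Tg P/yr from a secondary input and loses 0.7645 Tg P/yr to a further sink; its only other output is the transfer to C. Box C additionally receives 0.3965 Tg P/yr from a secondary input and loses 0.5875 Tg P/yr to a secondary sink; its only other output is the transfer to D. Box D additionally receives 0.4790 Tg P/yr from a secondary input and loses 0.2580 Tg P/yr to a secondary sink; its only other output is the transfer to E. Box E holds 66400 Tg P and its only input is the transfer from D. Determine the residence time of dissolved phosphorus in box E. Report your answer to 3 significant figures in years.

Box A: F(A→B) = (0.2561 + 1.583) − 0.6537 = 1.1854 Tg P/yr.
Box B: F(B→C) = (1.1854 + 0.6040) − 0.7645 = 1.0249 Tg P/yr.
Box C: F(C→D) = (1.0249 + 0.3965) − 0.5875 = 0.83390 Tg P/yr.
Box D: F(D→E) = (0.83390 + 0.4790) − 0.2580 = 1.0549 Tg P/yr.
Box E throughput = its input = 1.0549 Tg P/yr; τ = 66400 / 1.0549 = 62940 yr.

62900 yr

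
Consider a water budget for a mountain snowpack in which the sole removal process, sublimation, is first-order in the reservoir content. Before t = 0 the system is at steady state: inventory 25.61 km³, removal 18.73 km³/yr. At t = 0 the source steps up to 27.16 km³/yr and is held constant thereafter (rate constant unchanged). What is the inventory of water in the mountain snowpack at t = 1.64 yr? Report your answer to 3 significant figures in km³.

τ = M₀/F₀ = 25.61/18.73 = 1.367 yr; rate constant k = 1/τ.
New steady state M_∞ = F₁/k = F₁·τ = 27.16 × 1.367 = 37.137 km³.
M(t) = M_∞ + (M₀ − M_∞)·e^(−t/τ); t/τ = 1.64/1.367 = 1.199, so e^(−t/τ) = 0.3014.
M(t) = 37.137 − 11.53 × 0.3014 = 33.663 km³.

33.7 km³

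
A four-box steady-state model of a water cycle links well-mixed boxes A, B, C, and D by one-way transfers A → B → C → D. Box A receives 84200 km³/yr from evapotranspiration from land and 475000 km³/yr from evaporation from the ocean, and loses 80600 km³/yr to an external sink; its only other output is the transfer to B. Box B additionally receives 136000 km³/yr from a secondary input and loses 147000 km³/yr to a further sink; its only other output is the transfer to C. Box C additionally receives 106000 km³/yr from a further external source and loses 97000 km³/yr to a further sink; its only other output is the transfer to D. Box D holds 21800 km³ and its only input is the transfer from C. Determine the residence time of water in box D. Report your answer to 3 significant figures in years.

0.0457 yr

Box A: F(A→B) = (84200 + 475000) − 80600 = 478600 km³/yr.
Box B: F(B→C) = (478600 + 136000) − 147000 = 467600 km³/yr.
Box C: F(C→D) = (467600 + 106000) − 97000 = 476600 km³/yr.
Box D throughput = its input = 476600 km³/yr; τ = 21800 / 476600 = 0.04574 yr.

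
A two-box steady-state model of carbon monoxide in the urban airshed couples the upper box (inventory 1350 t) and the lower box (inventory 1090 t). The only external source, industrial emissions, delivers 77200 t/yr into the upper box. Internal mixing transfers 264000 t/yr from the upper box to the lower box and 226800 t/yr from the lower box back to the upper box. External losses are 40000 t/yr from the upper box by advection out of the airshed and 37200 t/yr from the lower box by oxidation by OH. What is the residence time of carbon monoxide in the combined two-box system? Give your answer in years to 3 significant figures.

Residence time in the combined system uses the total inventory and the total *external* removal — internal exchanges between the two boxes cancel.
M_total = 1350 + 1090 = 2440.0 t.
ΣF_external_out = 40000 + 37200 = 77200 t/yr.
τ = M_total / ΣF_ext = 2440.0 / 77200 = 0.03161 yr.

0.0316 yr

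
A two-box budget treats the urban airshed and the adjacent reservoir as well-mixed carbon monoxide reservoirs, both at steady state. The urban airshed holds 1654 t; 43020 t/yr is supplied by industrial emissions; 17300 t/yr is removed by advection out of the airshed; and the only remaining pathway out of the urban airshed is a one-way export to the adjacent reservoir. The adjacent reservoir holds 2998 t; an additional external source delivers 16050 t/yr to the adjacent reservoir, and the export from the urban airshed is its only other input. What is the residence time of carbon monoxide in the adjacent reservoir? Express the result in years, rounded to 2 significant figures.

Balance the urban airshed: ΣF_in = 43020 t/yr.
Export to the adjacent reservoir = ΣF_in − (17300) = 25720 t/yr.
Total input to the adjacent reservoir = 25720 + 16050 = 41770 t/yr; at steady state this equals its total output.
τ = M / F = 2998 / 41770 = 0.07177 yr.

0.072 yr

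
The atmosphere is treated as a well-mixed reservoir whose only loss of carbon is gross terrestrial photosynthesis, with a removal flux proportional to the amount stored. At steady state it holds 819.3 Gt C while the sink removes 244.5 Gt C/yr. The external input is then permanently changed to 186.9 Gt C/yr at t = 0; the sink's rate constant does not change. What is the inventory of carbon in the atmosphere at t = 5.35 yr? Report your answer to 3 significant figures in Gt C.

Residence time τ = M₀/F₀ = 3.351 yr. The eventual steady state is M_∞ = M₀·(F₁/F₀) = 819.3 × 186.9/244.5 = 626.29 Gt C.
The anomaly ΔM(t) = M(t) − M_∞ decays as ΔM₀·e^(−t/τ) with ΔM₀ = 819.3 − 626.29 = 193.0 Gt C.
At t = 5.35 yr, e^(−t/τ) = e^(−1.597) = 0.2026, so ΔM = 39.10 Gt C and M = 626.29 + 39.10 = 665.39 Gt C.

665 Gt C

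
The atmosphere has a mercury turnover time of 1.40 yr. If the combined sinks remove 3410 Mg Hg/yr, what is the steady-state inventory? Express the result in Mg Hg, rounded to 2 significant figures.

4800 Mg Hg

τ = M/F ⇒ M = τ × F = 1.40 × 3410 = 4774 Mg Hg.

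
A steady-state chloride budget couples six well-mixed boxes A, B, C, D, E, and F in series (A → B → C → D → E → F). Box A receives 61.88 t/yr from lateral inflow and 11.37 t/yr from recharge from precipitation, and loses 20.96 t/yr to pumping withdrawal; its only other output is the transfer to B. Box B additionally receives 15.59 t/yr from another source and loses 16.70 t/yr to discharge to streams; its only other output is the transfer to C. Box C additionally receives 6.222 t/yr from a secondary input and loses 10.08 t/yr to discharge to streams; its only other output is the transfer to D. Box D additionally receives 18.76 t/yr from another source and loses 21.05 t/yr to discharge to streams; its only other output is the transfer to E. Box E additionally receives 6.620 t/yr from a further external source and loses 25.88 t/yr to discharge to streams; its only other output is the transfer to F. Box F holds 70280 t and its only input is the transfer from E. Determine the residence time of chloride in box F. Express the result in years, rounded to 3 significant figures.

Box A: F(A→B) = (61.88 + 11.37) − 20.96 = 52.290 t/yr.
Box B: F(B→C) = (52.290 + 15.59) − 16.70 = 51.180 t/yr.
Box C: F(C→D) = (51.180 + 6.222) − 10.08 = 47.322 t/yr.
Box D: F(D→E) = (47.322 + 18.76) − 21.05 = 45.032 t/yr.
Box E: F(E→F) = (45.032 + 6.620) − 25.88 = 25.772 t/yr.
Box F throughput = its input = 25.772 t/yr; τ = 70280 / 25.772 = 2727 yr.

2730 yr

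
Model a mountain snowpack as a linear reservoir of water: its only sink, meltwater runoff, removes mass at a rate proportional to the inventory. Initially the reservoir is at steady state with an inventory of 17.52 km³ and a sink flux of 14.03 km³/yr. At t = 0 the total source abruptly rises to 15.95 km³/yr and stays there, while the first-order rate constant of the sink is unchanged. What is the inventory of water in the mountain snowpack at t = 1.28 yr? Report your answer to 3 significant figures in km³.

Residence time τ = M₀/F₀ = 1.249 yr. The eventual steady state is M_∞ = M₀·(F₁/F₀) = 17.52 × 15.95/14.03 = 19.918 km³.
The anomaly ΔM(t) = M(t) − M_∞ decays as ΔM₀·e^(−t/τ) with ΔM₀ = 17.52 − 19.918 = −2.398 km³.
At t = 1.28 yr, e^(−t/τ) = e^(−1.025) = 0.3588, so ΔM = −0.8602 km³ and M = 19.918 − 0.8602 = 19.057 km³.

19.1 km³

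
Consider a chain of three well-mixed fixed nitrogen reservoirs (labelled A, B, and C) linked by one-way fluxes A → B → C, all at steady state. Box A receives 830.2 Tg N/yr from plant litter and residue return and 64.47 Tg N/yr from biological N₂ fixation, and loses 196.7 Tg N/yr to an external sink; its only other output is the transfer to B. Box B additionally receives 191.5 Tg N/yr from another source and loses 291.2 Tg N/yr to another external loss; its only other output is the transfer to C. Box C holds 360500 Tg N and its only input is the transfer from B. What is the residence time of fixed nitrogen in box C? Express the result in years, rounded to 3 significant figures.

603 yr

Box A: F(A→B) = (830.2 + 64.47) − 196.7 = 697.97 Tg N/yr.
Box B: F(B→C) = (697.97 + 191.5) − 291.2 = 598.27 Tg N/yr.
Box C throughput = its input = 598.27 Tg N/yr; τ = 360500 / 598.27 = 602.6 yr.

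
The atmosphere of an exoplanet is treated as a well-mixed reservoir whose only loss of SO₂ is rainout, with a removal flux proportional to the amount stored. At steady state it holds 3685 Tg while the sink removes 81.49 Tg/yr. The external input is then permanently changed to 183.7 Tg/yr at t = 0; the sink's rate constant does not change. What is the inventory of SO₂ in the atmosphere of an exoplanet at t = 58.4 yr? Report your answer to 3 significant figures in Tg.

7040 Tg

Residence time τ = M₀/F₀ = 45.22 yr. The eventual steady state is M_∞ = M₀·(F₁/F₀) = 3685 × 183.7/81.49 = 8307.0 Tg.
The anomaly ΔM(t) = M(t) − M_∞ decays as ΔM₀·e^(−t/τ) with ΔM₀ = 3685 − 8307.0 = −4622 Tg.
At t = 58.4 yr, e^(−t/τ) = e^(−1.291) = 0.2749, so ΔM = −1270 Tg and M = 8307.0 − 1270 = 7036.5 Tg.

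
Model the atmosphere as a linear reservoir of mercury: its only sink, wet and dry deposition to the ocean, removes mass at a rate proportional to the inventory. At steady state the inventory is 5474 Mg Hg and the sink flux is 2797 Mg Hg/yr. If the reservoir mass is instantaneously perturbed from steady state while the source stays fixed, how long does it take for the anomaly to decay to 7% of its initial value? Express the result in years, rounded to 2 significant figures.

5.2 yr

For a linear reservoir the anomaly decays as exp(−t/τ) with τ = M/F = 5474/2797 = 1.957 yr.
exp(−t/τ) = 0.07 ⇒ t = −τ ln(0.07) = 1.957 × 2.659 = 5.204 yr.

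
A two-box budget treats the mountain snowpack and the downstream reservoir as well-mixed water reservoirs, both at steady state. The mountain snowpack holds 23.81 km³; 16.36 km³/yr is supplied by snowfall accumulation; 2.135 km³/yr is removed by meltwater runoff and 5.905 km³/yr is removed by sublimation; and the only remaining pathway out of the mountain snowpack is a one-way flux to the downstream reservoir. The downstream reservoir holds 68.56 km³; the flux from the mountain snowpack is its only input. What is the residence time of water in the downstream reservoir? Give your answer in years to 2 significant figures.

Balance the mountain snowpack: ΣF_in = 16.360 km³/yr.
Flux to the downstream reservoir = ΣF_in − (2.135 + 5.905) = 8.3200 km³/yr.
At steady state the output of the downstream reservoir equals its input, 8.3200 km³/yr.
τ = M / F = 68.56 / 8.3200 = 8.240 yr.

8.2 yr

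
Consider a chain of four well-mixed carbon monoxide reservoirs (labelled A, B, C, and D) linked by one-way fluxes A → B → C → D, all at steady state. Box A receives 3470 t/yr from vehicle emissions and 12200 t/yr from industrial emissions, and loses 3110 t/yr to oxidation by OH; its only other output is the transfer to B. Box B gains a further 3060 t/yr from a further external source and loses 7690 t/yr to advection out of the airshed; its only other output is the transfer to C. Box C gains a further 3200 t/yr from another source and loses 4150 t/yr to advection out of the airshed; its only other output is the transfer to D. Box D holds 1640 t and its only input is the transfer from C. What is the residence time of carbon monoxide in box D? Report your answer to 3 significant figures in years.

Box A: F(A→B) = (3470 + 12200) − 3110 = 12560 t/yr.
Box B: F(B→C) = (12560 + 3060) − 7690 = 7930.0 t/yr.
Box C: F(C→D) = (7930.0 + 3200) − 4150 = 6980.0 t/yr.
Box D throughput = its input = 6980.0 t/yr; τ = 1640 / 6980.0 = 0.2350 yr.

0.235 yr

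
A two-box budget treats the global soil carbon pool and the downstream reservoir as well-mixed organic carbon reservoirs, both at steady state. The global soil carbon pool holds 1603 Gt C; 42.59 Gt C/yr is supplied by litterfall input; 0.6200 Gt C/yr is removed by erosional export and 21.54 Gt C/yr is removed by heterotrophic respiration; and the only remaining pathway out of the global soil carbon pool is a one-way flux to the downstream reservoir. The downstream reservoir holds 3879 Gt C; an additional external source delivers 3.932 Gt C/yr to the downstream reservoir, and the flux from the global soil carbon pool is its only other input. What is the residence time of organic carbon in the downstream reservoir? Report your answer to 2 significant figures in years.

Balance the global soil carbon pool: ΣF_in = 42.590 Gt C/yr.
Flux to the downstream reservoir = ΣF_in − (0.6200 + 21.54) = 20.430 Gt C/yr.
Total input to the downstream reservoir = 20.430 + 3.932 = 24.362 Gt C/yr; at steady state this equals its total output.
τ = M / F = 3879 / 24.362 = 159.2 yr.

160 yr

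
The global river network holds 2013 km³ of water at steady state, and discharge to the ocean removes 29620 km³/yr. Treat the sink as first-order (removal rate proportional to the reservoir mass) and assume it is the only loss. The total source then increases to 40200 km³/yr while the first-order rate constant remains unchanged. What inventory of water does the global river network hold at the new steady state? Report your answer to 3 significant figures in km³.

Rate constant k = F/M = 29620 / 2013 = 14.71 yr⁻¹.
At the new steady state, source = k·M_new ⇒ M_new = 40200 / 14.71 = 2732 km³.
(Equivalently M_new = M × F_new/F_old = 2013 × 40200/29620.)

2730 km³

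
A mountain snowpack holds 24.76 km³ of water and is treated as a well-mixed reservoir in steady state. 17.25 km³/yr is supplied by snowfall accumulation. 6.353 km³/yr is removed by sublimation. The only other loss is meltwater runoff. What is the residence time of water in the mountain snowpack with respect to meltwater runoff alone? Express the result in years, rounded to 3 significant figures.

At steady state ΣF_in = ΣF_out.
ΣF_in = 17.250 km³/yr.
Meltwater runoff flux = ΣF_in − (6.353) = 17.250 − 6.353 = 10.90 km³/yr.
τ = M / F = 24.76 / 10.90 = 2.272 yr.

2.27 yr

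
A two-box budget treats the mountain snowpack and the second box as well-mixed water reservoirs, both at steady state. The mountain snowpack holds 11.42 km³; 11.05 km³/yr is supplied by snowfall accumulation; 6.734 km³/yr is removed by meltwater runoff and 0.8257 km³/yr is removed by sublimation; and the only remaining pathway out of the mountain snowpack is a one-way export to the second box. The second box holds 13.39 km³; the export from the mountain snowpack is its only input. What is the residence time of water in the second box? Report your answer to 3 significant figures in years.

Balance the mountain snowpack: ΣF_in = 11.050 km³/yr.
Export to the second box = ΣF_in − (6.734 + 0.8257) = 3.4903 km³/yr.
At steady state the output of the second box equals its input, 3.4903 km³/yr.
τ = M / F = 13.39 / 3.4903 = 3.836 yr.

3.84 yr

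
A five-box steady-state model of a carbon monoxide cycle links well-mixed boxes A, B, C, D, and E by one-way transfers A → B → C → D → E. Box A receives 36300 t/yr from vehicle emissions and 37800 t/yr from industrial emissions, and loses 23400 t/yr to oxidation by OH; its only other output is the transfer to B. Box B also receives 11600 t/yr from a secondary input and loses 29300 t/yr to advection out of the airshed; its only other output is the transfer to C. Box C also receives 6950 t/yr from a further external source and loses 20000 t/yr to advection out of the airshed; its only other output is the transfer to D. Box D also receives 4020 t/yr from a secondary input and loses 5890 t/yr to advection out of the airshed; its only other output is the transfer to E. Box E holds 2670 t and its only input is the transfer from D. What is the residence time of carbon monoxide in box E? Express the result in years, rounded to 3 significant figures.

0.148 yr

Box A: F(A→B) = (36300 + 37800) − 23400 = 50700 t/yr.
Box B: F(B→C) = (50700 + 11600) − 29300 = 33000 t/yr.
Box C: F(C→D) = (33000 + 6950) − 20000 = 19950 t/yr.
Box D: F(D→E) = (19950 + 4020) − 5890 = 18080 t/yr.
Box E throughput = its input = 18080 t/yr; τ = 2670 / 18080 = 0.1477 yr.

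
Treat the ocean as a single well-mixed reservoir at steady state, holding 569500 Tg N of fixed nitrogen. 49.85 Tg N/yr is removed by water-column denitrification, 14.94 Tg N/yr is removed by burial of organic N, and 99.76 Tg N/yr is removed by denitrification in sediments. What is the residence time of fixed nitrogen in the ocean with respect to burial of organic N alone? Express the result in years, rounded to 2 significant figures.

38000 yr

Residence time with respect to a single sink: τ = M / F_sink.
τ = 569500 / 14.94 = 38120 yr.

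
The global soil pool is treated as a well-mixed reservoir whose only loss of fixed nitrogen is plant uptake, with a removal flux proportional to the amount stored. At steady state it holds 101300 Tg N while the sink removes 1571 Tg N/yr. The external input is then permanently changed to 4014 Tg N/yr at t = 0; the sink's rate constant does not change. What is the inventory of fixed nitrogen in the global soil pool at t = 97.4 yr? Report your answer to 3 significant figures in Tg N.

The sink rate constant is k = F₀/M₀ = 1571/101300 = 0.01551 yr⁻¹.
Solving dM/dt = F₁ − kM with M(0) = M₀ gives M(t) = F₁/k + (M₀ − F₁/k)·e^(−kt).
F₁/k = 4014/0.01551 = 258830 Tg N; kt = 0.01551 × 97.4 = 1.511, e^(−kt) = 0.2208.
M(97.4) = 258830 + (101300 − 258830) × 0.2208 = 258830 − 34780 = 224050 Tg N.

224000 Tg N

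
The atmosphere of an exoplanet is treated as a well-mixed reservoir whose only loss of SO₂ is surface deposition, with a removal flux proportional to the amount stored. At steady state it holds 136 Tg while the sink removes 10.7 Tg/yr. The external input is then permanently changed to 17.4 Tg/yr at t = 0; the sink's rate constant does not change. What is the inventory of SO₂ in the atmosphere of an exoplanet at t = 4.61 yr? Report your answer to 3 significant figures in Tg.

162 Tg

The sink rate constant is k = F₀/M₀ = 10.7/136 = 0.07868 yr⁻¹.
Solving dM/dt = F₁ − kM with M(0) = M₀ gives M(t) = F₁/k + (M₀ − F₁/k)·e^(−kt).
F₁/k = 17.4/0.07868 = 221.16 Tg; kt = 0.07868 × 4.61 = 0.3627, e^(−kt) = 0.6958.
M(4.61) = 221.16 + (136 − 221.16) × 0.6958 = 221.16 − 59.25 = 161.91 Tg.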